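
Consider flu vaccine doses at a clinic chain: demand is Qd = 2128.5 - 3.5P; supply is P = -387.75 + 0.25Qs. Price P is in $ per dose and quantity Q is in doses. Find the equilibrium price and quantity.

P* = 77, Q* = 1859

Rewriting in direct form: Qs = 1551 + 4P.
At equilibrium Qd = Qs, so 2128.5 - 3.5P = 1551 + 4P; collecting terms, 577.5 = 7.5P and P* = 77.
Substitute back: Q* = 2128.5 - 3.5(77) = 1859.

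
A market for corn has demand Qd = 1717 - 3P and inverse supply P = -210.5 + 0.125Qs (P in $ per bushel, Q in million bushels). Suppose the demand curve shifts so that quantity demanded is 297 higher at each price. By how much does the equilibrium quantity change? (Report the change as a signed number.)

ΔQ = 216

Solving each curve for Q: Qs = 1684 + 8P.
Set Qd = Qs: 1717 - 3P = 1684 + 8P, so 33 = 11P and P* = 3.
From the demand curve, Q* = 1717 - 3(3) = 1708.
After the shift, demand is Qd = 2014 - 3P.
Re-solving, 11P = 330 gives P = 30 and Q = 1924.
ΔQ = 1924 - 1708 = 216.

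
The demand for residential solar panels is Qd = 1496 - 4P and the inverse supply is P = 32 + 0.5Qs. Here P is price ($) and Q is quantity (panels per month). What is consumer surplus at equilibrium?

Consumer surplus = 25992

Solving each curve for Q: Qs = -64 + 2P.
At equilibrium Qd = Qs, so 1496 - 4P = -64 + 2P; collecting terms, 1560 = 6P and P* = 260.
From the demand curve, Q* = 1496 - 4(260) = 456.
Demand choke price (Qd = 0): P = 1496/4 = 374. Consumer surplus = ½ × (374 - 260) × 456 = 25992.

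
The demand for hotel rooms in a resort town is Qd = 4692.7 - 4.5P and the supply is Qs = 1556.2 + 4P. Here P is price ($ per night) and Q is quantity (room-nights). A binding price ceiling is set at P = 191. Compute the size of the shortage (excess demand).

Shortage = 1513

With P fixed at 191, quantity demanded is 3833.2 and quantity supplied is 2320.2.
Shortage = Qd - Qs = 3833.2 - 2320.2 = 1513.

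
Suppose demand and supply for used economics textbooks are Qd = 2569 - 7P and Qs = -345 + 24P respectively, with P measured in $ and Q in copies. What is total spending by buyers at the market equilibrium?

Total spending by buyers = 179634

At equilibrium Qd = Qs, so 2569 - 7P = -345 + 24P; collecting terms, 2914 = 31P and P* = 94.
Then Q* = 2569 - 7(94) = 1911.
Total spending by buyers = P* × Q* = 94 × 1911 = 179634.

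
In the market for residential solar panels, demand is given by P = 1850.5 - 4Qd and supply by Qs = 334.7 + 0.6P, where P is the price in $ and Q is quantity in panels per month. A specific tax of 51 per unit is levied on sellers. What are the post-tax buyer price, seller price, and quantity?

In direct form, Qd = 462.625 - 0.25P.
With a tax of 51 on sellers, they supply based on the net price P_s = P_b - 51, so Qs = 304.1 + 0.6P_b.
Market clearing requires 462.625 - 0.25P_b = 304.1 + 0.6P_b; hence 158.525 = 0.85P_b and P_b = 186.5.
Then P_s = 186.5 - 51 = 135.5 and Q = 462.625 - 0.25(186.5) = 416.

P_b = 186.5, P_s = 135.5, Q = 416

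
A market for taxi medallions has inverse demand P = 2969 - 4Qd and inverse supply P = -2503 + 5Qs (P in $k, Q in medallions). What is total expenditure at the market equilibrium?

Total expenditure = 326496

In direct form, Qd = 742.25 - 0.25P and Qs = 500.6 + 0.2P.
Equating demand and supply, 742.25 - 0.25P = 500.6 + 0.2P gives 0.45P = 241.65, so P* = 537.
Then Q* = 742.25 - 0.25(537) = 608.
Total expenditure = P* × Q* = 537 × 608 = 326496.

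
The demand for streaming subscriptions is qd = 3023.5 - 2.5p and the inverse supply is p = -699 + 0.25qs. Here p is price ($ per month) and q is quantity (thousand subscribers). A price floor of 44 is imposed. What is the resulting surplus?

Rewriting in direct form: qs = 2796 + 4p.
Evaluating both curves at the floor price 44 gives qd = 2913.5, qs = 2972.
Surplus = qs - qd = 2972 - 2913.5 = 58.5.

Surplus = 58.5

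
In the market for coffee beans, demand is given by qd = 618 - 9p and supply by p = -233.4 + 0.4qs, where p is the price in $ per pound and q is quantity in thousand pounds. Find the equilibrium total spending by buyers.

Total spending by buyers = 1773

Rewriting in direct form: qs = 583.5 + 2.5p.
The market clears where 618 - 9p = 583.5 + 2.5p. Rearranging, 11.5p = 34.5, hence p* = 3.
Substitute back: q* = 618 - 9(3) = 591.
Total spending by buyers = p* × q* = 3 × 591 = 1773.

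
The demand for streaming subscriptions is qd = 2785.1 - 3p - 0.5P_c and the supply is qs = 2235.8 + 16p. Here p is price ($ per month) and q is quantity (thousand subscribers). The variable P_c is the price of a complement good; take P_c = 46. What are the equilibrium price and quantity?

p* = 27.7, q* = 2679

With P_c = 46, demand is qd = 2762.1 - 3p.
Equating demand and supply, 2762.1 - 3p = 2235.8 + 16p gives 19p = 526.3, so p* = 27.7.
From the demand curve, q* = 2762.1 - 3(27.7) = 2679.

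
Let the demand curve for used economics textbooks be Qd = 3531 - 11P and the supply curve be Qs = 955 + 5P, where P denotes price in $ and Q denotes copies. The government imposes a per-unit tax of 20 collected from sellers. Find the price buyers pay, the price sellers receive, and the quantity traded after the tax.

The tax drives a wedge P_b - P_s = 20. Substituting P_s = P_b - 20 into supply: Qs = 855 + 5P_b.
Market clearing requires 3531 - 11P_b = 855 + 5P_b; hence 2676 = 16P_b and P_b = 167.25.
So P_s = 147.25 and the quantity traded is Q = 3531 - 11(167.25) = 1691.25.

P_b = 167.25, P_s = 147.25, Q = 1691.25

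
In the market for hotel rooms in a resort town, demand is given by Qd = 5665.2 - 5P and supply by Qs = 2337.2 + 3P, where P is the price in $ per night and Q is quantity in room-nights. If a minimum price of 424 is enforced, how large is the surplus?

Surplus = 64

With P fixed at 424, quantity demanded is 3545.2 and quantity supplied is 3609.2.
Surplus = Qs - Qd = 3609.2 - 3545.2 = 64.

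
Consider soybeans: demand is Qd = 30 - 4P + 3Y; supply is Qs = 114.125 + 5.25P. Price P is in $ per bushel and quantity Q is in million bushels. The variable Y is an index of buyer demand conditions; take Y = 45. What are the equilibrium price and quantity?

With Y = 45, demand is Qd = 165 - 4P.
Equating demand and supply, 165 - 4P = 114.125 + 5.25P gives 9.25P = 50.875, so P* = 5.5.
Plugging P* into demand: Q* = 165 - 4(5.5) = 143.

P* = 5.5, Q* = 143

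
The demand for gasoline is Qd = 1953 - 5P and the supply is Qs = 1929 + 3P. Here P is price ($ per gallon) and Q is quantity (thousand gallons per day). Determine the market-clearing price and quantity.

P* = 3, Q* = 1938

Set Qd = Qs: 1953 - 5P = 1929 + 3P, so 24 = 8P and P* = 3.
Plugging P* into demand: Q* = 1953 - 5(3) = 1938.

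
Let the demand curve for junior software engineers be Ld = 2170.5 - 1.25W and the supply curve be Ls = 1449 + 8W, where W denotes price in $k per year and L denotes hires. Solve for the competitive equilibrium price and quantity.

W* = 78, L* = 2073

Set Ld = Ls: 2170.5 - 1.25W = 1449 + 8W, so 721.5 = 9.25W and W* = 78.
From the demand curve, L* = 2170.5 - 1.25(78) = 2073.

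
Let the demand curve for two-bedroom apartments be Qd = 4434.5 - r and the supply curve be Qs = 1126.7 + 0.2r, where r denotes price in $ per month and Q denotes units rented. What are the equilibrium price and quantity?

Equating demand and supply, 4434.5 - r = 1126.7 + 0.2r gives 1.2r = 3307.8, so r* = 2756.5.
Plugging r* into demand: Q* = 4434.5 - 2756.5 = 1678.

r* = 2756.5, Q* = 1678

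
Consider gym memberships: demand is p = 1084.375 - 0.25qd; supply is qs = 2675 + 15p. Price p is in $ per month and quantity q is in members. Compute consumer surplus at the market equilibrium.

Consumer surplus = 1987519.53125

Inverting to quantity form: qd = 4337.5 - 4p.
The market clears where 4337.5 - 4p = 2675 + 15p. Rearranging, 19p = 1662.5, hence p* = 87.5.
Substitute back: q* = 4337.5 - 4(87.5) = 3987.5.
Demand choke price (qd = 0): p = 4337.5/4 = 1084.375. Consumer surplus = ½ × (1084.375 - 87.5) × 3987.5 = 1987519.53125.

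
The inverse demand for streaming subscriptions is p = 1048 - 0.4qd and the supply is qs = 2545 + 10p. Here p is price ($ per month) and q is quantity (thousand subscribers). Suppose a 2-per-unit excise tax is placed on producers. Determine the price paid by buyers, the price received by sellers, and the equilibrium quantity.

p_b = 7.6, p_s = 5.6, q = 2601

Rewriting in direct form: qd = 2620 - 2.5p.
With a tax of 2 on producers, they supply based on the net price p_s = p_b - 2, so qs = 2525 + 10p_b.
Set qd = qs: 2620 - 2.5p_b = 2525 + 10p_b, so 95 = 12.5p_b and p_b = 7.6.
So p_s = 5.6 and the quantity traded is q = 2620 - 2.5(7.6) = 2601.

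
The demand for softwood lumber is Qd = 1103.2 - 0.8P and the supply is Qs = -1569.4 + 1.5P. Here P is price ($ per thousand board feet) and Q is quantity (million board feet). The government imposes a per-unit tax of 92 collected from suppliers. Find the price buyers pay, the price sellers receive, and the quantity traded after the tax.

P_b = 1222, P_s = 1130, Q = 125.6

The tax drives a wedge P_b - P_s = 92. Substituting P_s = P_b - 92 into supply: Qs = -1707.4 + 1.5P_b.
Equate demand and the shifted supply: 1103.2 - 0.8P_b = -1707.4 + 1.5P_b, giving 2.3P_b = 2810.6, so P_b = 1222.
So P_s = 1130 and the quantity traded is Q = 1103.2 - 0.8(1222) = 125.6.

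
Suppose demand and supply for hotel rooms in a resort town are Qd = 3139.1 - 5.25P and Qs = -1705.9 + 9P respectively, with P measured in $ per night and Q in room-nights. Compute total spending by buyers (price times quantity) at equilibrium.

Total spending by buyers = 460394

At equilibrium Qd = Qs, so 3139.1 - 5.25P = -1705.9 + 9P; collecting terms, 4845 = 14.25P and P* = 340.
Plugging P* into demand: Q* = 3139.1 - 5.25(340) = 1354.1.
Total spending by buyers = P* × Q* = 340 × 1354.1 = 460394.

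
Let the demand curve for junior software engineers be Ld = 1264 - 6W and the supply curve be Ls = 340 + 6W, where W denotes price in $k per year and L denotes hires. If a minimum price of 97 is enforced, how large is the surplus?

Surplus = 240

At W = 97: Ld = 682 and Ls = 922.
Surplus = Ls - Ld = 922 - 682 = 240.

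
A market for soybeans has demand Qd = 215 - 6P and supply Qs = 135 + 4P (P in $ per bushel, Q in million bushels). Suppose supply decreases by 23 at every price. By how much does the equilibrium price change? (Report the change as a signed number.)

The market clears where 215 - 6P = 135 + 4P. Rearranging, 10P = 80, hence P* = 8.
Plugging P* into demand: Q* = 215 - 6(8) = 167.
After the shift, supply is Qs = 112 + 4P.
Re-solving, 10P = 103 gives P = 10.3 and Q = 153.2.
ΔP = 10.3 - 8 = 2.3.

ΔP = 2.3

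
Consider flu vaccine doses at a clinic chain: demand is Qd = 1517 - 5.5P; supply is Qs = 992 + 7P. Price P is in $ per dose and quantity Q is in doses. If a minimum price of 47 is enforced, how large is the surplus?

At P = 47: Qd = 1258.5 and Qs = 1321.
Surplus = Qs - Qd = 1321 - 1258.5 = 62.5.

Surplus = 62.5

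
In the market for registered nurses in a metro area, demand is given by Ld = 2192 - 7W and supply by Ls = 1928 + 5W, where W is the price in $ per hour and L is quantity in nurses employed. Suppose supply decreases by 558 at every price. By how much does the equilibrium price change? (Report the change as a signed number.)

ΔW = 46.5

Equating demand and supply, 2192 - 7W = 1928 + 5W gives 12W = 264, so W* = 22.
Then L* = 2192 - 7(22) = 2038.
After the shift, supply is Ls = 1370 + 5W.
New equilibrium: 822 = 12W, so W = 68.5 and L = 1712.5.
ΔW = 68.5 - 22 = 46.5.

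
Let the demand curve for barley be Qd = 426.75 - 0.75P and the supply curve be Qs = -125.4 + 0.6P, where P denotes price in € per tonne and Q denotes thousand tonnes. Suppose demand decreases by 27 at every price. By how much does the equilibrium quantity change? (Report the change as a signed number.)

Set Qd = Qs: 426.75 - 0.75P = -125.4 + 0.6P, so 552.15 = 1.35P and P* = 409.
Substitute back: Q* = 426.75 - 0.75(409) = 120.
After the shift, demand is Qd = 399.75 - 0.75P.
The new intersection has 525.15 = 1.35P, i.e. P = 389, Q = 108.
ΔQ = 108 - 120 = -12.

ΔQ = -12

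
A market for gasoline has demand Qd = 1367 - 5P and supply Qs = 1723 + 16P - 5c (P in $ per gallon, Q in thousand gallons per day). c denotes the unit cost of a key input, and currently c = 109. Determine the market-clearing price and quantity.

With c = 109, supply is Qs = 1178 + 16P.
Set Qd = Qs: 1367 - 5P = 1178 + 16P, so 189 = 21P and P* = 9.
From the demand curve, Q* = 1367 - 5(9) = 1322.

P* = 9, Q* = 1322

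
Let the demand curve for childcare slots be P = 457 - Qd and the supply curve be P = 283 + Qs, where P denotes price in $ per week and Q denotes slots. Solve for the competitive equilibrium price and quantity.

P* = 370, Q* = 87

Rewriting in direct form: Qd = 457 - P and Qs = -283 + P.
Set Qd = Qs: 457 - P = -283 + P, so 740 = 2P and P* = 370.
Plugging P* into demand: Q* = 457 - 370 = 87.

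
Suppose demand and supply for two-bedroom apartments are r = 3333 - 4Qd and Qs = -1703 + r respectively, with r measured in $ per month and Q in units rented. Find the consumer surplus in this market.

Consumer surplus = 212552

In direct form, Qd = 833.25 - 0.25r.
The market clears where 833.25 - 0.25r = -1703 + r. Rearranging, 1.25r = 2536.25, hence r* = 2029.
Then Q* = 833.25 - 0.25(2029) = 326.
Demand choke price (Qd = 0): r = 833.25/0.25 = 3333. Consumer surplus = ½ × (3333 - 2029) × 326 = 212552.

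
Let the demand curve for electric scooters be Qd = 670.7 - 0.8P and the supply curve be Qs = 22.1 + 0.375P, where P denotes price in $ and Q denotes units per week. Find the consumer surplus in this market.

Consumer surplus = 32804.25625

The market clears where 670.7 - 0.8P = 22.1 + 0.375P. Rearranging, 1.175P = 648.6, hence P* = 552.
Plugging P* into demand: Q* = 670.7 - 0.8(552) = 229.1.
Demand choke price (Qd = 0): P = 670.7/0.8 = 838.375. Consumer surplus = ½ × (838.375 - 552) × 229.1 = 32804.25625.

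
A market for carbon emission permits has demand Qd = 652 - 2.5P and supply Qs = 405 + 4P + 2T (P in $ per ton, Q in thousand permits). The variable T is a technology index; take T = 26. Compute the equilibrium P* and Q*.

With T = 26, supply is Qs = 457 + 4P.
Set Qd = Qs: 652 - 2.5P = 457 + 4P, so 195 = 6.5P and P* = 30.
Plugging P* into demand: Q* = 652 - 2.5(30) = 577.

P* = 30, Q* = 577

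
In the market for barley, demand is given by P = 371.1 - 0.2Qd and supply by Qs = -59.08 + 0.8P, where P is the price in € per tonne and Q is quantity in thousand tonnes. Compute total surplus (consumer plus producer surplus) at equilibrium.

Total surplus = 30468.125

Solving each curve for Q: Qd = 1855.5 - 5P.
The market clears where 1855.5 - 5P = -59.08 + 0.8P. Rearranging, 5.8P = 1914.58, hence P* = 330.1.
Substitute back: Q* = 1855.5 - 5(330.1) = 205.
Demand choke price = 371.1; supply choke price = 73.85. CS = ½(371.1 - 330.1)(205) = 4202.5; PS = ½(330.1 - 73.85)(205) = 26265.625. Total surplus = 30468.125.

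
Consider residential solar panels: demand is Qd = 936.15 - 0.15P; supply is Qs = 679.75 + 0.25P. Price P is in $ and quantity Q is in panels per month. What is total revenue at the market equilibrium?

Total revenue = 538440

Set Qd = Qs: 936.15 - 0.15P = 679.75 + 0.25P, so 256.4 = 0.4P and P* = 641.
Substitute back: Q* = 936.15 - 0.15(641) = 840.
Total revenue = P* × Q* = 641 × 840 = 538440.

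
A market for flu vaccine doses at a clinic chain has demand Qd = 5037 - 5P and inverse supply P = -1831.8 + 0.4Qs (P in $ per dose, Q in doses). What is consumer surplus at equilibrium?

Consumer surplus = 2239182.4

Inverting to quantity form: Qs = 4579.5 + 2.5P.
Equating demand and supply, 5037 - 5P = 4579.5 + 2.5P gives 7.5P = 457.5, so P* = 61.
From the demand curve, Q* = 5037 - 5(61) = 4732.
Demand choke price (Qd = 0): P = 5037/5 = 1007.4. Consumer surplus = ½ × (1007.4 - 61) × 4732 = 2239182.4.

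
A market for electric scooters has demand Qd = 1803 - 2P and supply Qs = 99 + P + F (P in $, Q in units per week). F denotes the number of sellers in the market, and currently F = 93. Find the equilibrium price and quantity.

With F = 93, supply is Qs = 192 + P.
At equilibrium Qd = Qs, so 1803 - 2P = 192 + P; collecting terms, 1611 = 3P and P* = 537.
Then Q* = 1803 - 2(537) = 729.

P* = 537, Q* = 729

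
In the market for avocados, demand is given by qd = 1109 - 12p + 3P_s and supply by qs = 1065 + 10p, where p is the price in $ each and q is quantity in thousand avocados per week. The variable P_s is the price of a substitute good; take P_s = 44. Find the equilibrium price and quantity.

With P_s = 44, demand is qd = 1241 - 12p.
Set qd = qs: 1241 - 12p = 1065 + 10p, so 176 = 22p and p* = 8.
Then q* = 1241 - 12(8) = 1145.

p* = 8, q* = 1145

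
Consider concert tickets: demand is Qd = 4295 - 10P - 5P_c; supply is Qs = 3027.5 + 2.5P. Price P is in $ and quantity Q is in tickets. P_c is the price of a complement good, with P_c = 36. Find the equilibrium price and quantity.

P* = 87, Q* = 3245

With P_c = 36, demand is Qd = 4115 - 10P.
Set Qd = Qs: 4115 - 10P = 3027.5 + 2.5P, so 1087.5 = 12.5P and P* = 87.
Then Q* = 4115 - 10(87) = 3245.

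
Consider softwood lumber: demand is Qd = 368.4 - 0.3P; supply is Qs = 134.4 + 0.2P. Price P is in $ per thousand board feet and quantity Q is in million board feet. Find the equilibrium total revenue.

Total revenue = 106704

Set Qd = Qs: 368.4 - 0.3P = 134.4 + 0.2P, so 234 = 0.5P and P* = 468.
Substitute back: Q* = 368.4 - 0.3(468) = 228.
Total revenue = P* × Q* = 468 × 228 = 106704.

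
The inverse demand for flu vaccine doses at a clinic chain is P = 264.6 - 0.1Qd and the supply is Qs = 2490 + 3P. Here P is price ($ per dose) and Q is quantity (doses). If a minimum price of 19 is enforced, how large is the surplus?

Surplus = 91

In direct form, Qd = 2646 - 10P.
Evaluating both curves at the floor price 19 gives Qd = 2456, Qs = 2547.
Surplus = Qs - Qd = 2547 - 2456 = 91.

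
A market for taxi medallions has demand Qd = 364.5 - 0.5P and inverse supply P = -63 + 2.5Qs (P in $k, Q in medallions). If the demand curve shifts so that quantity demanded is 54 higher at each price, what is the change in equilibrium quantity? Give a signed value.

ΔQ = 24

Solving each curve for Q: Qs = 25.2 + 0.4P.
Equating demand and supply, 364.5 - 0.5P = 25.2 + 0.4P gives 0.9P = 339.3, so P* = 377.
Then Q* = 364.5 - 0.5(377) = 176.
After the shift, demand is Qd = 418.5 - 0.5P.
Re-solving, 0.9P = 393.3 gives P = 437 and Q = 200.
ΔQ = 200 - 176 = 24.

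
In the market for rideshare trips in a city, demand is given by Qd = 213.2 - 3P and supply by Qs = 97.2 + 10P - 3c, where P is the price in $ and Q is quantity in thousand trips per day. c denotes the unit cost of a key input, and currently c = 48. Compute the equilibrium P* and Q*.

With c = 48, supply is Qs = -46.8 + 10P.
Equating demand and supply, 213.2 - 3P = -46.8 + 10P gives 13P = 260, so P* = 20.
Plugging P* into demand: Q* = 213.2 - 3(20) = 153.2.

P* = 20, Q* = 153.2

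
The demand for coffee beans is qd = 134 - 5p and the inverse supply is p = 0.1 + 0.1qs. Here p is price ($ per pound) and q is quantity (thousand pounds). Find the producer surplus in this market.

Rewriting in direct form: qs = -1 + 10p.
At equilibrium qd = qs, so 134 - 5p = -1 + 10p; collecting terms, 135 = 15p and p* = 9.
Plugging p* into demand: q* = 134 - 5(9) = 89.
Supply choke price (qs = 0): p = 0.1. Producer surplus = ½ × (9 - 0.1) × 89 = 396.05.

Producer surplus = 396.05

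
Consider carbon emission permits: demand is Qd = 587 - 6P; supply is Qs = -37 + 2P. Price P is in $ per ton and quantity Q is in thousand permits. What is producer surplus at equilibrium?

Producer surplus = 3540.25

The market clears where 587 - 6P = -37 + 2P. Rearranging, 8P = 624, hence P* = 78.
Plugging P* into demand: Q* = 587 - 6(78) = 119.
Supply choke price (Qs = 0): P = 18.5. Producer surplus = ½ × (78 - 18.5) × 119 = 3540.25.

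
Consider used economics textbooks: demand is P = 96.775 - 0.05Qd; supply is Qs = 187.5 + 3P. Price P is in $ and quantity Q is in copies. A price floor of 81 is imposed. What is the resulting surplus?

Surplus = 115

In direct form, Qd = 1935.5 - 20P.
At P = 81: Qd = 315.5 and Qs = 430.5.
Surplus = Qs - Qd = 430.5 - 315.5 = 115.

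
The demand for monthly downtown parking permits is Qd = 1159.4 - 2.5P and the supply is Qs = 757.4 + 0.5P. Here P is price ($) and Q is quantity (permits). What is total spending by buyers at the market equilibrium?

Equating demand and supply, 1159.4 - 2.5P = 757.4 + 0.5P gives 3P = 402, so P* = 134.
Then Q* = 1159.4 - 2.5(134) = 824.4.
Total spending by buyers = P* × Q* = 134 × 824.4 = 110469.6.

Total spending by buyers = 110469.6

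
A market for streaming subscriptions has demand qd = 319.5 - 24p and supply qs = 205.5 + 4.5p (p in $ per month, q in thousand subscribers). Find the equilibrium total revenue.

Set qd = qs: 319.5 - 24p = 205.5 + 4.5p, so 114 = 28.5p and p* = 4.
Plugging p* into demand: q* = 319.5 - 24(4) = 223.5.
Total revenue = p* × q* = 4 × 223.5 = 894.

Total revenue = 894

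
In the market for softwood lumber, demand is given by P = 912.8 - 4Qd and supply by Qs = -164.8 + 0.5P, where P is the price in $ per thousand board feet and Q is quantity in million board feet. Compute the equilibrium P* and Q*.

In direct form, Qd = 228.2 - 0.25P.
The market clears where 228.2 - 0.25P = -164.8 + 0.5P. Rearranging, 0.75P = 393, hence P* = 524.
Plugging P* into demand: Q* = 228.2 - 0.25(524) = 97.2.

P* = 524, Q* = 97.2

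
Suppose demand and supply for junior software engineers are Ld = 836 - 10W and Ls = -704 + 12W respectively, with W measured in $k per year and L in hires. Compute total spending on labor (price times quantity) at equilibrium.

Total spending on labor = 9520

At equilibrium Ld = Ls, so 836 - 10W = -704 + 12W; collecting terms, 1540 = 22W and W* = 70.
Then L* = 836 - 10(70) = 136.
Total spending on labor = W* × L* = 70 × 136 = 9520.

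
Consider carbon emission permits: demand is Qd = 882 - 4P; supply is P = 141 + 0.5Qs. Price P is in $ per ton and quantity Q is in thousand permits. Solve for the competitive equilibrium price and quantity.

Solving each curve for Q: Qs = -282 + 2P.
Equating demand and supply, 882 - 4P = -282 + 2P gives 6P = 1164, so P* = 194.
Plugging P* into demand: Q* = 882 - 4(194) = 106.

P* = 194, Q* = 106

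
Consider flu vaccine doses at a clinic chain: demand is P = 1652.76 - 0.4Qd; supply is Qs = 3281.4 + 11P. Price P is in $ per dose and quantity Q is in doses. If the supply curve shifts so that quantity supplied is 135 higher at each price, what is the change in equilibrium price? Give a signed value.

Rewriting in direct form: Qd = 4131.9 - 2.5P.
Equating demand and supply, 4131.9 - 2.5P = 3281.4 + 11P gives 13.5P = 850.5, so P* = 63.
From the demand curve, Q* = 4131.9 - 2.5(63) = 3974.4.
After the shift, supply is Qs = 3416.4 + 11P.
New equilibrium: 715.5 = 13.5P, so P = 53 and Q = 3999.4.
ΔP = 53 - 63 = -10.

ΔP = -10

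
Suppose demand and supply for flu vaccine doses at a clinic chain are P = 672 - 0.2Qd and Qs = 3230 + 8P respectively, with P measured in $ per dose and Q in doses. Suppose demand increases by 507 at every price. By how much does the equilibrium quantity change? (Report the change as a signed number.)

ΔQ = 312

Rewriting in direct form: Qd = 3360 - 5P.
Equating demand and supply, 3360 - 5P = 3230 + 8P gives 13P = 130, so P* = 10.
Substitute back: Q* = 3360 - 5(10) = 3310.
After the shift, demand is Qd = 3867 - 5P.
The new intersection has 637 = 13P, i.e. P = 49, Q = 3622.
ΔQ = 3622 - 3310 = 312.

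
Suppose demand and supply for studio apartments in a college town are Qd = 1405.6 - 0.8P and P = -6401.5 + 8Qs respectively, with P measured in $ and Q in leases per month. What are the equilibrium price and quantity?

P* = 654.5, Q* = 882

Rewriting in direct form: Qs = 800.1875 + 0.125P.
Equating demand and supply, 1405.6 - 0.8P = 800.1875 + 0.125P gives 0.925P = 605.4125, so P* = 654.5.
From the demand curve, Q* = 1405.6 - 0.8(654.5) = 882.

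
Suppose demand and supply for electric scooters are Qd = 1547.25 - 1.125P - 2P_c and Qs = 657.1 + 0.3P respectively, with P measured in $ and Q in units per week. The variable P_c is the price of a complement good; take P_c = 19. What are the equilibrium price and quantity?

P* = 598, Q* = 836.5

With P_c = 19, demand is Qd = 1509.25 - 1.125P.
The market clears where 1509.25 - 1.125P = 657.1 + 0.3P. Rearranging, 1.425P = 852.15, hence P* = 598.
From the demand curve, Q* = 1509.25 - 1.125(598) = 836.5.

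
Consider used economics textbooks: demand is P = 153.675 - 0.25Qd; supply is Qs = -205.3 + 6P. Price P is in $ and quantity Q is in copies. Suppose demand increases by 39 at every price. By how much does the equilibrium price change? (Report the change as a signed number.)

Inverting to quantity form: Qd = 614.7 - 4P.
The market clears where 614.7 - 4P = -205.3 + 6P. Rearranging, 10P = 820, hence P* = 82.
From the demand curve, Q* = 614.7 - 4(82) = 286.7.
After the shift, demand is Qd = 653.7 - 4P.
The new intersection has 859 = 10P, i.e. P = 85.9, Q = 310.1.
ΔP = 85.9 - 82 = 3.9.

ΔP = 3.9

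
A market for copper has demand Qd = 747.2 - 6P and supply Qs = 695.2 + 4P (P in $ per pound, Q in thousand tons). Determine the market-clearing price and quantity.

P* = 5.2, Q* = 716

The market clears where 747.2 - 6P = 695.2 + 4P. Rearranging, 10P = 52, hence P* = 5.2.
Plugging P* into demand: Q* = 747.2 - 6(5.2) = 716.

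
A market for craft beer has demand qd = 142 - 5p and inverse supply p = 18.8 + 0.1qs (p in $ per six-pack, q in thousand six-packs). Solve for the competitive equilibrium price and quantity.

Rewriting in direct form: qs = -188 + 10p.
Equating demand and supply, 142 - 5p = -188 + 10p gives 15p = 330, so p* = 22.
Plugging p* into demand: q* = 142 - 5(22) = 32.

p* = 22, q* = 32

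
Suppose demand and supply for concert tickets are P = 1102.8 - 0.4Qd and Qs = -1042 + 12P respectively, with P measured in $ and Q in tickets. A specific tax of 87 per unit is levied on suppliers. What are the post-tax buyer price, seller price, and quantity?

Rewriting in direct form: Qd = 2757 - 2.5P.
Suppliers keep P_s = P_b - 87 per unit, so supply in terms of the buyer price is Qs = -2086 + 12P_b.
Equate demand and the shifted supply: 2757 - 2.5P_b = -2086 + 12P_b, giving 14.5P_b = 4843, so P_b = 334.
So P_s = 247 and the quantity traded is Q = 2757 - 2.5(334) = 1922.

P_b = 334, P_s = 247, Q = 1922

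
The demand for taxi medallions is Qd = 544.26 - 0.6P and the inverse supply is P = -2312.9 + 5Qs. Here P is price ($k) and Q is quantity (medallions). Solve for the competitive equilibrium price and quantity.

P* = 102.1, Q* = 483

Inverting to quantity form: Qs = 462.58 + 0.2P.
At equilibrium Qd = Qs, so 544.26 - 0.6P = 462.58 + 0.2P; collecting terms, 81.68 = 0.8P and P* = 102.1.
Then Q* = 544.26 - 0.6(102.1) = 483.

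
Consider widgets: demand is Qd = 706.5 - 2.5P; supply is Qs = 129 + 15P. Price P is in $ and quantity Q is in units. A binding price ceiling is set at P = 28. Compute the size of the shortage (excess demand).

Shortage = 87.5

At P = 28: Qd = 636.5 and Qs = 549.
Shortage = Qd - Qs = 636.5 - 549 = 87.5.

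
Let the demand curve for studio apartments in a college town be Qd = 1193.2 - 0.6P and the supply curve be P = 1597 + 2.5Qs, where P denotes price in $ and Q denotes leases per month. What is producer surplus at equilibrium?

Producer surplus = 11045

Inverting to quantity form: Qs = -638.8 + 0.4P.
Set Qd = Qs: 1193.2 - 0.6P = -638.8 + 0.4P, so 1832 = P and P* = 1832.
Then Q* = 1193.2 - 0.6(1832) = 94.
Supply choke price (Qs = 0): P = 1597. Producer surplus = ½ × (1832 - 1597) × 94 = 11045.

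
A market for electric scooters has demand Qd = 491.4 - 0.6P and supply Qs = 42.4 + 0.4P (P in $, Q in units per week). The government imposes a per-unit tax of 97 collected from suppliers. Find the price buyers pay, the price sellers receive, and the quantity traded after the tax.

Suppliers keep P_s = P_b - 97 per unit, so supply in terms of the buyer price is Qs = 3.6 + 0.4P_b.
Equate demand and the shifted supply: 491.4 - 0.6P_b = 3.6 + 0.4P_b, giving P_b = 487.8, so P_b = 487.8.
Then P_s = 487.8 - 97 = 390.8 and Q = 491.4 - 0.6(487.8) = 198.72.

P_b = 487.8, P_s = 390.8, Q = 198.72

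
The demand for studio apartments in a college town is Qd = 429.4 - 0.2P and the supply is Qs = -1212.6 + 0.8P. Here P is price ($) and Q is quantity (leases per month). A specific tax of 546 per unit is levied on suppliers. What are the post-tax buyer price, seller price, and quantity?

Suppliers keep P_s = P_b - 546 per unit, so supply in terms of the buyer price is Qs = -1649.4 + 0.8P_b.
Equate demand and the shifted supply: 429.4 - 0.2P_b = -1649.4 + 0.8P_b, giving P_b = 2078.8, so P_b = 2078.8.
So P_s = 1532.8 and the quantity traded is Q = 429.4 - 0.2(2078.8) = 13.64.

P_b = 2078.8, P_s = 1532.8, Q = 13.64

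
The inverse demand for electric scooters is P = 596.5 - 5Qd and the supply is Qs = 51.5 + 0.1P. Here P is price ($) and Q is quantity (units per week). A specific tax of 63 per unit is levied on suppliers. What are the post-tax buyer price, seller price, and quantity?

Inverting to quantity form: Qd = 119.3 - 0.2P.
Suppliers keep P_s = P_b - 63 per unit, so supply in terms of the buyer price is Qs = 45.2 + 0.1P_b.
Equate demand and the shifted supply: 119.3 - 0.2P_b = 45.2 + 0.1P_b, giving 0.3P_b = 74.1, so P_b = 247.
So P_s = 184 and the quantity traded is Q = 119.3 - 0.2(247) = 69.9.

P_b = 247, P_s = 184, Q = 69.9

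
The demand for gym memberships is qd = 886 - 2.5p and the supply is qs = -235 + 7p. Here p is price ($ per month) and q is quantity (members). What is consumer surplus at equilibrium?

Consumer surplus = 69856.2

Equating demand and supply, 886 - 2.5p = -235 + 7p gives 9.5p = 1121, so p* = 118.
Substitute back: q* = 886 - 2.5(118) = 591.
Demand choke price (qd = 0): p = 886/2.5 = 354.4. Consumer surplus = ½ × (354.4 - 118) × 591 = 69856.2.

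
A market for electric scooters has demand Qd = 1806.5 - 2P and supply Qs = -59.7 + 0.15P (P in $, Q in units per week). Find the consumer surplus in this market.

Consumer surplus = 1242.5625

At equilibrium Qd = Qs, so 1806.5 - 2P = -59.7 + 0.15P; collecting terms, 1866.2 = 2.15P and P* = 868.
Then Q* = 1806.5 - 2(868) = 70.5.
Demand choke price (Qd = 0): P = 1806.5/2 = 903.25. Consumer surplus = ½ × (903.25 - 868) × 70.5 = 1242.5625.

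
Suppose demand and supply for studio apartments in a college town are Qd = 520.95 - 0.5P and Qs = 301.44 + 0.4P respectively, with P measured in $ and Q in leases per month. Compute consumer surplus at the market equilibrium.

Consumer surplus = 159201

Set Qd = Qs: 520.95 - 0.5P = 301.44 + 0.4P, so 219.51 = 0.9P and P* = 243.9.
Then Q* = 520.95 - 0.5(243.9) = 399.
Demand choke price (Qd = 0): P = 520.95/0.5 = 1041.9. Consumer surplus = ½ × (1041.9 - 243.9) × 399 = 159201.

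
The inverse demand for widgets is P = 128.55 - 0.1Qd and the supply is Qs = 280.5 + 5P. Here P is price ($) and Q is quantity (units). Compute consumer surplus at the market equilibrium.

Consumer surplus = 18942.0125

Inverting to quantity form: Qd = 1285.5 - 10P.
The market clears where 1285.5 - 10P = 280.5 + 5P. Rearranging, 15P = 1005, hence P* = 67.
Plugging P* into demand: Q* = 1285.5 - 10(67) = 615.5.
Demand choke price (Qd = 0): P = 1285.5/10 = 128.55. Consumer surplus = ½ × (128.55 - 67) × 615.5 = 18942.0125.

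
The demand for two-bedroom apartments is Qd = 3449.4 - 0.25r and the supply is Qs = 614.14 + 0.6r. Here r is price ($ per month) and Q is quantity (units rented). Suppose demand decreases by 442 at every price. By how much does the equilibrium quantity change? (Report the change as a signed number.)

Equating demand and supply, 3449.4 - 0.25r = 614.14 + 0.6r gives 0.85r = 2835.26, so r* = 3335.6.
Then Q* = 3449.4 - 0.25(3335.6) = 2615.5.
After the shift, demand is Qd = 3007.4 - 0.25r.
New equilibrium: 2393.26 = 0.85r, so r = 2815.6 and Q = 2303.5.
ΔQ = 2303.5 - 2615.5 = -312.

ΔQ = -312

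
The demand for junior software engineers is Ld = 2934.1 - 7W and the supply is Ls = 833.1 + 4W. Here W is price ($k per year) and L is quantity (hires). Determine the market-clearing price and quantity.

W* = 191, L* = 1597.1

At equilibrium Ld = Ls, so 2934.1 - 7W = 833.1 + 4W; collecting terms, 2101 = 11W and W* = 191.
Then L* = 2934.1 - 7(191) = 1597.1.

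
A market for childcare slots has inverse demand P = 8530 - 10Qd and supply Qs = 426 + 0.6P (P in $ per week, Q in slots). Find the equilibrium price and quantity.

Solving each curve for Q: Qd = 853 - 0.1P.
The market clears where 853 - 0.1P = 426 + 0.6P. Rearranging, 0.7P = 427, hence P* = 610.
Substitute back: Q* = 853 - 0.1(610) = 792.

P* = 610, Q* = 792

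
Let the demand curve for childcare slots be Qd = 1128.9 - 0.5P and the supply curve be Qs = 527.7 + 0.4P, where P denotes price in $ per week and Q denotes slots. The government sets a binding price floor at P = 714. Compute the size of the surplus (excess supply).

Surplus = 41.4

At P = 714: Qd = 771.9 and Qs = 813.3.
Surplus = Qs - Qd = 813.3 - 771.9 = 41.4.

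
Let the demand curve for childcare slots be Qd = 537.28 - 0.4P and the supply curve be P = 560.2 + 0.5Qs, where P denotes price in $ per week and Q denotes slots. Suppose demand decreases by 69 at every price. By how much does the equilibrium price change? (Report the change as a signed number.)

In direct form, Qs = -1120.4 + 2P.
Equating demand and supply, 537.28 - 0.4P = -1120.4 + 2P gives 2.4P = 1657.68, so P* = 690.7.
From the demand curve, Q* = 537.28 - 0.4(690.7) = 261.
After the shift, demand is Qd = 468.28 - 0.4P.
New equilibrium: 1588.68 = 2.4P, so P = 661.95 and Q = 203.5.
ΔP = 661.95 - 690.7 = -28.75.

ΔP = -28.75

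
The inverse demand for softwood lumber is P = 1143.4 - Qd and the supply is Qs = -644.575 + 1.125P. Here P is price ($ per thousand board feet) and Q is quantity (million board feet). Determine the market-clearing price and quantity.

P* = 841.4, Q* = 302

Solving each curve for Q: Qd = 1143.4 - P.
The market clears where 1143.4 - P = -644.575 + 1.125P. Rearranging, 2.125P = 1787.975, hence P* = 841.4.
Substitute back: Q* = 1143.4 - 841.4 = 302.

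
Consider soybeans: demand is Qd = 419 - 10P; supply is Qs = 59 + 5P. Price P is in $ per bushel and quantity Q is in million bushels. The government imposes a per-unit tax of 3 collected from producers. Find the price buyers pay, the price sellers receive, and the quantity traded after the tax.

With a tax of 3 on producers, they supply based on the net price P_s = P_b - 3, so Qs = 44 + 5P_b.
Market clearing requires 419 - 10P_b = 44 + 5P_b; hence 375 = 15P_b and P_b = 25.
So P_s = 22 and the quantity traded is Q = 419 - 10(25) = 169.

P_b = 25, P_s = 22, Q = 169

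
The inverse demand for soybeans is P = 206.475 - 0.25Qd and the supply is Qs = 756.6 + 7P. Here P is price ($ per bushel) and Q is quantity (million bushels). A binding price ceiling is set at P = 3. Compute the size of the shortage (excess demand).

Shortage = 36.3

Solving each curve for Q: Qd = 825.9 - 4P.
At P = 3: Qd = 813.9 and Qs = 777.6.
Shortage = Qd - Qs = 813.9 - 777.6 = 36.3.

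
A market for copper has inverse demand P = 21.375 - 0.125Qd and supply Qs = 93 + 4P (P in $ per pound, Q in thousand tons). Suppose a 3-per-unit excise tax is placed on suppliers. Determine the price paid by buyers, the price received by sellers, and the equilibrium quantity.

P_b = 7.5, P_s = 4.5, Q = 111

Rewriting in direct form: Qd = 171 - 8P.
Suppliers keep P_s = P_b - 3 per unit, so supply in terms of the buyer price is Qs = 81 + 4P_b.
Market clearing requires 171 - 8P_b = 81 + 4P_b; hence 90 = 12P_b and P_b = 7.5.
So P_s = 4.5 and the quantity traded is Q = 171 - 8(7.5) = 111.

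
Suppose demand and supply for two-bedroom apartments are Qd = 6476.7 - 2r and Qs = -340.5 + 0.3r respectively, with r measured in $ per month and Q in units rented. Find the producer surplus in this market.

Producer surplus = 501786.15

The market clears where 6476.7 - 2r = -340.5 + 0.3r. Rearranging, 2.3r = 6817.2, hence r* = 2964.
Then Q* = 6476.7 - 2(2964) = 548.7.
Supply choke price (Qs = 0): r = 1135. Producer surplus = ½ × (2964 - 1135) × 548.7 = 501786.15.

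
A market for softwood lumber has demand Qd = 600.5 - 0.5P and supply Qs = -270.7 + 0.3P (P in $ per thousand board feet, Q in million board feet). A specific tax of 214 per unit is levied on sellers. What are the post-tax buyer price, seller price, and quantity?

Sellers keep P_s = P_b - 214 per unit, so supply in terms of the buyer price is Qs = -334.9 + 0.3P_b.
Market clearing requires 600.5 - 0.5P_b = -334.9 + 0.3P_b; hence 935.4 = 0.8P_b and P_b = 1169.25.
So P_s = 955.25 and the quantity traded is Q = 600.5 - 0.5(1169.25) = 15.875.

P_b = 1169.25, P_s = 955.25, Q = 15.875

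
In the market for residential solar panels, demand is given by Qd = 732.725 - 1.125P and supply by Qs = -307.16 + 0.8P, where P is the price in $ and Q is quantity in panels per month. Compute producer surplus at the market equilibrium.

Producer surplus = 9765.625

The market clears where 732.725 - 1.125P = -307.16 + 0.8P. Rearranging, 1.925P = 1039.885, hence P* = 540.2.
Then Q* = 732.725 - 1.125(540.2) = 125.
Supply choke price (Qs = 0): P = 383.95. Producer surplus = ½ × (540.2 - 383.95) × 125 = 9765.625.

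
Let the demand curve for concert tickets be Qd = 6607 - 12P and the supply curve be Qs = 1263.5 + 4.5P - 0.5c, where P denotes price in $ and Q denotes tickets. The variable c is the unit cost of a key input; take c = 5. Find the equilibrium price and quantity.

With c = 5, supply is Qs = 1261 + 4.5P.
At equilibrium Qd = Qs, so 6607 - 12P = 1261 + 4.5P; collecting terms, 5346 = 16.5P and P* = 324.
Substitute back: Q* = 6607 - 12(324) = 2719.

P* = 324, Q* = 2719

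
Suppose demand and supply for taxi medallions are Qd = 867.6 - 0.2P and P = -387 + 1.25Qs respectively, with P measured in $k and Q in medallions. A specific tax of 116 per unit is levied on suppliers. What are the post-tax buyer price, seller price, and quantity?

P_b = 650.8, P_s = 534.8, Q = 737.44

Solving each curve for Q: Qs = 309.6 + 0.8P.
With a tax of 116 on suppliers, they supply based on the net price P_s = P_b - 116, so Qs = 216.8 + 0.8P_b.
Set Qd = Qs: 867.6 - 0.2P_b = 216.8 + 0.8P_b, so 650.8 = P_b and P_b = 650.8.
Then P_s = 650.8 - 116 = 534.8 and Q = 867.6 - 0.2(650.8) = 737.44.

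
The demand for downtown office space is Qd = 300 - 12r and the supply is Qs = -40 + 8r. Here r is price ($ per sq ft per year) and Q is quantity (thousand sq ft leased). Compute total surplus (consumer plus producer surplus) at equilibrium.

Total surplus = 960

The market clears where 300 - 12r = -40 + 8r. Rearranging, 20r = 340, hence r* = 17.
Substitute back: Q* = 300 - 12(17) = 96.
Demand choke price = 25; supply choke price = 5. CS = ½(25 - 17)(96) = 384; PS = ½(17 - 5)(96) = 576. Total surplus = 960.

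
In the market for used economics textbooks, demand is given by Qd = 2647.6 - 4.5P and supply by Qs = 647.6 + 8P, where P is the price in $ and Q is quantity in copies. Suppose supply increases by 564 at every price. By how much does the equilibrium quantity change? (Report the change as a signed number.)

At equilibrium Qd = Qs, so 2647.6 - 4.5P = 647.6 + 8P; collecting terms, 2000 = 12.5P and P* = 160.
Substitute back: Q* = 2647.6 - 4.5(160) = 1927.6.
After the shift, supply is Qs = 1211.6 + 8P.
New equilibrium: 1436 = 12.5P, so P = 114.88 and Q = 2130.64.
ΔQ = 2130.64 - 1927.6 = 203.04.

ΔQ = 203.04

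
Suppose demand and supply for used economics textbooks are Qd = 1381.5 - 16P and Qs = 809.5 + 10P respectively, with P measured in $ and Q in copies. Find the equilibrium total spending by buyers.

Set Qd = Qs: 1381.5 - 16P = 809.5 + 10P, so 572 = 26P and P* = 22.
Substitute back: Q* = 1381.5 - 16(22) = 1029.5.
Total spending by buyers = P* × Q* = 22 × 1029.5 = 22649.

Total spending by buyers = 22649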